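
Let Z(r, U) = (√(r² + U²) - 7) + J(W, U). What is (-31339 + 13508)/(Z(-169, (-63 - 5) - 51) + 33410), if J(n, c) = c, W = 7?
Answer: -296743502/553890967 + 17831*√42722/1107781934 ≈ -0.53242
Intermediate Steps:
Z(r, U) = -7 + U + √(U² + r²) (Z(r, U) = (√(r² + U²) - 7) + U = (√(U² + r²) - 7) + U = (-7 + √(U² + r²)) + U = -7 + U + √(U² + r²))
(-31339 + 13508)/(Z(-169, (-63 - 5) - 51) + 33410) = (-31339 + 13508)/((-7 + ((-63 - 5) - 51) + √(((-63 - 5) - 51)² + (-169)²)) + 33410) = -17831/((-7 + (-68 - 51) + √((-68 - 51)² + 28561)) + 33410) = -17831/((-7 - 119 + √((-119)² + 28561)) + 33410) = -17831/((-7 - 119 + √(14161 + 28561)) + 33410) = -17831/((-7 - 119 + √42722) + 33410) = -17831/((-126 + √42722) + 33410) = -17831/(33284 + √42722)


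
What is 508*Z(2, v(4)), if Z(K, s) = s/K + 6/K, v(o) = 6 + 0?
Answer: 3048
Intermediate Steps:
v(o) = 6
Z(K, s) = 6/K + s/K
508*Z(2, v(4)) = 508*((6 + 6)/2) = 508*((1/2)*12) = 508*6 = 3048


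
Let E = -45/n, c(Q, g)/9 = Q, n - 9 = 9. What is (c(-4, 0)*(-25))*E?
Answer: -2250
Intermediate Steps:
n = 18 (n = 9 + 9 = 18)
c(Q, g) = 9*Q
E = -5/2 (E = -45/18 = -45*1/18 = -5/2 ≈ -2.5000)
(c(-4, 0)*(-25))*E = ((9*(-4))*(-25))*(-5/2) = -36*(-25)*(-5/2) = 900*(-5/2) = -2250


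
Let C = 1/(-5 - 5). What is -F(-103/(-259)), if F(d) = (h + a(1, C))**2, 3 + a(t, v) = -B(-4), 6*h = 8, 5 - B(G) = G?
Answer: -1024/9 ≈ -113.78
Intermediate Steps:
B(G) = 5 - G
C = -1/10 (C = 1/(-10) = -1/10 ≈ -0.10000)
h = 4/3 (h = (1/6)*8 = 4/3 ≈ 1.3333)
a(t, v) = -12 (a(t, v) = -3 - (5 - 1*(-4)) = -3 - (5 + 4) = -3 - 1*9 = -3 - 9 = -12)
F(d) = 1024/9 (F(d) = (4/3 - 12)**2 = (-32/3)**2 = 1024/9)
-F(-103/(-259)) = -1*1024/9 = -1024/9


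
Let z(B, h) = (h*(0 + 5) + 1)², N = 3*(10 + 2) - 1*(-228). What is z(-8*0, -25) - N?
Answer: 15112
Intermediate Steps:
N = 264 (N = 3*12 + 228 = 36 + 228 = 264)
z(B, h) = (1 + 5*h)² (z(B, h) = (h*5 + 1)² = (5*h + 1)² = (1 + 5*h)²)
z(-8*0, -25) - N = (1 + 5*(-25))² - 1*264 = (1 - 125)² - 264 = (-124)² - 264 = 15376 - 264 = 15112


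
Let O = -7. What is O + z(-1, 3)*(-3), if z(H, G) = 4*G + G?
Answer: -52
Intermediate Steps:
z(H, G) = 5*G
O + z(-1, 3)*(-3) = -7 + (5*3)*(-3) = -7 + 15*(-3) = -7 - 45 = -52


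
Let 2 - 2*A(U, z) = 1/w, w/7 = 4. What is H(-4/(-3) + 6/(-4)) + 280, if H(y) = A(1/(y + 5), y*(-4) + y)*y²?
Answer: 564535/2016 ≈ 280.03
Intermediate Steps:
w = 28 (w = 7*4 = 28)
A(U, z) = 55/56 (A(U, z) = 1 - ½/28 = 1 - ½*1/28 = 1 - 1/56 = 55/56)
H(y) = 55*y²/56
H(-4/(-3) + 6/(-4)) + 280 = 55*(-4/(-3) + 6/(-4))²/56 + 280 = 55*(-4*(-⅓) + 6*(-¼))²/56 + 280 = 55*(4/3 - 3/2)²/56 + 280 = 55*(-⅙)²/56 + 280 = (55/56)*(1/36) + 280 = 55/2016 + 280 = 564535/2016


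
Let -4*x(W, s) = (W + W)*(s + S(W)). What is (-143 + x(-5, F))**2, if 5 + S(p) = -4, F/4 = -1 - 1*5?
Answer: 203401/4 ≈ 50850.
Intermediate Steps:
F = -24 (F = 4*(-1 - 1*5) = 4*(-1 - 5) = 4*(-6) = -24)
S(p) = -9 (S(p) = -5 - 4 = -9)
x(W, s) = -W*(-9 + s)/2 (x(W, s) = -(W + W)*(s - 9)/4 = -2*W*(-9 + s)/4 = -W*(-9 + s)/2)
(-143 + x(-5, F))**2 = (-143 + (1/2)*(-5)*(9 - 1*(-24)))**2 = (-143 + (1/2)*(-5)*(9 + 24))**2 = (-143 + (1/2)*(-5)*33)**2 = (-143 - 165/2)**2 = (-451/2)**2 = 203401/4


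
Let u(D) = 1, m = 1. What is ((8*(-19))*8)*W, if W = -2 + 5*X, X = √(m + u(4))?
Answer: 2432 - 6080*√2 ≈ -6166.4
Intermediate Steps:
X = √2 (X = √(1 + 1) = √2 ≈ 1.4142)
W = -2 + 5*√2 ≈ 5.0711
((8*(-19))*8)*W = ((8*(-19))*8)*(-2 + 5*√2) = (-152*8)*(-2 + 5*√2) = -1216*(-2 + 5*√2) = 2432 - 6080*√2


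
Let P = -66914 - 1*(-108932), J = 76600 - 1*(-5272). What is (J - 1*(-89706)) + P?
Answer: 213596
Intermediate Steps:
J = 81872 (J = 76600 + 5272 = 81872)
P = 42018 (P = -66914 + 108932 = 42018)
(J - 1*(-89706)) + P = (81872 - 1*(-89706)) + 42018 = (81872 + 89706) + 42018 = 171578 + 42018 = 213596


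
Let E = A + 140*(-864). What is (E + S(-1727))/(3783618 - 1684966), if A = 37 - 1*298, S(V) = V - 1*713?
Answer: -123661/2098652 ≈ -0.058924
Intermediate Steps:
S(V) = -713 + V (S(V) = V - 713 = -713 + V)
A = -261 (A = 37 - 298 = -261)
E = -121221 (E = -261 + 140*(-864) = -261 - 120960 = -121221)
(E + S(-1727))/(3783618 - 1684966) = (-121221 + (-713 - 1727))/(3783618 - 1684966) = (-121221 - 2440)/2098652 = -123661*1/2098652 = -123661/2098652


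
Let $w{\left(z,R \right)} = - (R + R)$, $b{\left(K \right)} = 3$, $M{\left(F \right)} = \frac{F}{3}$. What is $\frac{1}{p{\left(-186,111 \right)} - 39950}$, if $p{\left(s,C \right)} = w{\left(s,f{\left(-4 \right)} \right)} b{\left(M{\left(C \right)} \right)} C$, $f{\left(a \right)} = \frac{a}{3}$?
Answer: $- \frac{1}{39062} \approx -2.56 \cdot 10^{-5}$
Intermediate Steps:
$M{\left(F \right)} = \frac{F}{3}$ ($M{\left(F \right)} = F \frac{1}{3} = \frac{F}{3}$)
$f{\left(a \right)} = \frac{a}{3}$ ($f{\left(a \right)} = a \frac{1}{3} = \frac{a}{3}$)
$w{\left(z,R \right)} = - 2 R$
$p{\left(s,C \right)} = 8 C$ ($p{\left(s,C \right)} = - 2 \cdot \frac{1}{3} \left(-4\right) 3 C = \left(-2\right) \left(- \frac{4}{3}\right) 3 C = \frac{8}{3} \cdot 3 C = 8 C$)
$\frac{1}{p{\left(-186,111 \right)} - 39950} = \frac{1}{8 \cdot 111 - 39950} = \frac{1}{888 - 39950} = \frac{1}{-39062} = - \frac{1}{39062}$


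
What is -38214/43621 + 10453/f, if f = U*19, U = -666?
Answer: -939530269/551980134 ≈ -1.7021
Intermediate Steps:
f = -12654 (f = -666*19 = -12654)
-38214/43621 + 10453/f = -38214/43621 + 10453/(-12654) = -38214*1/43621 + 10453*(-1/12654) = -38214/43621 - 10453/12654 = -939530269/551980134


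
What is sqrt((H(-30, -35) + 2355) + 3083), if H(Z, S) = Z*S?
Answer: 2*sqrt(1622) ≈ 80.548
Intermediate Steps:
H(Z, S) = S*Z
sqrt((H(-30, -35) + 2355) + 3083) = sqrt((-35*(-30) + 2355) + 3083) = sqrt((1050 + 2355) + 3083) = sqrt(3405 + 3083) = sqrt(6488) = 2*sqrt(1622)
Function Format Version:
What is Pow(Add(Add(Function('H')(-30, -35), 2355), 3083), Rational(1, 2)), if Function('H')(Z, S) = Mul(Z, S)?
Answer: Mul(2, Pow(1622, Rational(1, 2))) ≈ 80.548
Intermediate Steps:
Function('H')(Z, S) = Mul(S, Z)
Pow(Add(Add(Function('H')(-30, -35), 2355), 3083), Rational(1, 2)) = Pow(Add(Add(Mul(-35, -30), 2355), 3083), Rational(1, 2)) = Pow(Add(Add(1050, 2355), 3083), Rational(1, 2)) = Pow(Add(3405, 3083), Rational(1, 2)) = Pow(6488, Rational(1, 2)) = Mul(2, Pow(1622, Rational(1, 2)))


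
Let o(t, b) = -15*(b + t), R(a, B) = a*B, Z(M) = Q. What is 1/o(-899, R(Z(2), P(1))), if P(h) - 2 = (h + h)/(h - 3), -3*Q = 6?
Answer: 1/13515 ≈ 7.3992e-5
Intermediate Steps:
Q = -2 (Q = -⅓*6 = -2)
P(h) = 2 + 2*h/(-3 + h) (P(h) = 2 + (h + h)/(h - 3) = 2 + (2*h)/(-3 + h) = 2 + 2*h/(-3 + h))
Z(M) = -2
R(a, B) = B*a
o(t, b) = -15*b - 15*t
1/o(-899, R(Z(2), P(1))) = 1/(-15*2*(-3 + 2*1)/(-3 + 1)*(-2) - 15*(-899)) = 1/(-15*2*(-3 + 2)/(-2)*(-2) + 13485) = 1/(-15*2*(-½)*(-1)*(-2) + 13485) = 1/(-15*(-2) + 13485) = 1/(30 + 13485) = 1/13515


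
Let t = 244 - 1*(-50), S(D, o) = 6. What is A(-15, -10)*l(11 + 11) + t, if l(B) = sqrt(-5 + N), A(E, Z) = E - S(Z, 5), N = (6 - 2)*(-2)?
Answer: 294 - 21*I*sqrt(13) ≈ 294.0 - 75.717*I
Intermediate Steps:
N = -8 (N = 4*(-2) = -8)
A(E, Z) = -6 + E (A(E, Z) = E - 1*6 = E - 6 = -6 + E)
l(B) = I*sqrt(13) (l(B) = sqrt(-5 - 8) = sqrt(-13) = I*sqrt(13))
t = 294 (t = 244 + 50 = 294)
A(-15, -10)*l(11 + 11) + t = (-6 - 15)*(I*sqrt(13)) + 294 = -21*I*sqrt(13) + 294 = 294 - 21*I*sqrt(13)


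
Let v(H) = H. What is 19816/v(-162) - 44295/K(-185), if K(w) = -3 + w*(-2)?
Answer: -7224131/29727 ≈ -243.02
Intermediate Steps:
K(w) = -3 - 2*w
19816/v(-162) - 44295/K(-185) = 19816/(-162) - 44295/(-3 - 2*(-185)) = 19816*(-1/162) - 44295/(-3 + 370) = -9908/81 - 44295/367 = -7224131/29727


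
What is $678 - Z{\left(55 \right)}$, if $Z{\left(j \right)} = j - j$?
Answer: $678$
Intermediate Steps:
$Z{\left(j \right)} = 0$
$678 - Z{\left(55 \right)} = 678 - 0 = 678 + 0 = 678$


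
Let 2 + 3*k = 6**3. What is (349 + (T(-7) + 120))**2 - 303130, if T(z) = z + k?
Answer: -168170/9 ≈ -18686.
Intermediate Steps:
k = 214/3 (k = -2/3 + (1/3)*6**3 = -2/3 + (1/3)*216 = -2/3 + 72 = 214/3 ≈ 71.333)
T(z) = 214/3 + z (T(z) = z + 214/3 = 214/3 + z)
(349 + (T(-7) + 120))**2 - 303130 = (349 + ((214/3 - 7) + 120))**2 - 303130 = (349 + (193/3 + 120))**2 - 303130 = (349 + 553/3)**2 - 303130 = (1600/3)**2 - 303130 = 2560000/9 - 303130 = -168170/9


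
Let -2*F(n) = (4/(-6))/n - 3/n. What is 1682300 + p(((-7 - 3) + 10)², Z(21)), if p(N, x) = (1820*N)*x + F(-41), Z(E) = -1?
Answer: 413845789/246 ≈ 1.6823e+6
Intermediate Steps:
F(n) = 11/(6*n) (F(n) = -((4/(-6))/n - 3/n)/2 = -((4*(-⅙))/n - 3/n)/2 = -(-2/(3*n) - 3/n)/2 = -(-11)/(6*n) = 11/(6*n))
p(N, x) = -11/246 + 1820*N*x (p(N, x) = (1820*N)*x + (11/6)/(-41) = 1820*N*x + (11/6)*(-1/41) = 1820*N*x - 11/246 = -11/246 + 1820*N*x)
1682300 + p(((-7 - 3) + 10)², Z(21)) = 1682300 + (-11/246 + 1820*((-7 - 3) + 10)²*(-1)) = 1682300 + (-11/246 + 1820*(-10 + 10)²*(-1)) = 1682300 + (-11/246 + 1820*0²*(-1)) = 1682300 + (-11/246 + 1820*0*(-1)) = 1682300 + (-11/246 + 0) = 1682300 - 11/246 = 413845789/246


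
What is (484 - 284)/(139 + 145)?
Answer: 50/71 ≈ 0.70423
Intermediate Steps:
(484 - 284)/(139 + 145) = 200/284 = 200*(1/284) = 50/71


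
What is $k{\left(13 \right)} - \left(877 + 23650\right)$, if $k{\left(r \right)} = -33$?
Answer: $-24560$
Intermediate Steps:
$k{\left(13 \right)} - \left(877 + 23650\right) = -33 - \left(877 + 23650\right) = -33 - 24527 = -24560$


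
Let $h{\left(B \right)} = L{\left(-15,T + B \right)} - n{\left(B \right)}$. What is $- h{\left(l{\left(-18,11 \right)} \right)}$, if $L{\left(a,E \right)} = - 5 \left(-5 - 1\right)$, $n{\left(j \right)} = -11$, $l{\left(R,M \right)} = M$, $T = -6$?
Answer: $-41$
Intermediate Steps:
$L{\left(a,E \right)} = 30$ ($L{\left(a,E \right)} = \left(-5\right) \left(-6\right) = 30$)
$h{\left(B \right)} = 41$ ($h{\left(B \right)} = 30 - -11 = 30 + 11 = 41$)
$- h{\left(l{\left(-18,11 \right)} \right)} = \left(-1\right) 41 = -41$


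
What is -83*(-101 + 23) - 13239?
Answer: -6765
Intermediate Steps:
-83*(-101 + 23) - 13239 = -83*(-78) - 13239 = 6474 - 13239 = -6765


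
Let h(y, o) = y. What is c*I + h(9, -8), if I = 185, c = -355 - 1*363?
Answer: -132821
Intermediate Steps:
c = -718 (c = -355 - 363 = -718)
c*I + h(9, -8) = -718*185 + 9 = -132830 + 9 = -132821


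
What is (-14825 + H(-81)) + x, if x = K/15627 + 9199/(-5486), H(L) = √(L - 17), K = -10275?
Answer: -423714416691/28576574 + 7*I*√2 ≈ -14827.0 + 9.8995*I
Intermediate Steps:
H(L) = √(-17 + L)
x = -66707141/28576574 (x = -10275/15627 + 9199/(-5486) = -10275*1/15627 + 9199*(-1/5486) = -3425/5209 - 9199/5486 = -66707141/28576574 ≈ -2.3343)
(-14825 + H(-81)) + x = (-14825 + √(-17 - 81)) - 66707141/28576574 = (-14825 + √(-98)) - 66707141/28576574 = (-14825 + 7*I*√2) - 66707141/28576574 = -423714416691/28576574 + 7*I*√2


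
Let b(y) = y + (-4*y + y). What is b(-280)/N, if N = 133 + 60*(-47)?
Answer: -560/2687 ≈ -0.20841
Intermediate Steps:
b(y) = -2*y (b(y) = y - 3*y = -2*y)
N = -2687 (N = 133 - 2820 = -2687)
b(-280)/N = -2*(-280)/(-2687) = 560*(-1/2687) = -560/2687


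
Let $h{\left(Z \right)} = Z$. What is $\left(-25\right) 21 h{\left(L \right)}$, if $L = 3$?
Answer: $-1575$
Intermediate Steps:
$\left(-25\right) 21 h{\left(L \right)} = \left(-25\right) 21 \cdot 3 = \left(-525\right) 3 = -1575$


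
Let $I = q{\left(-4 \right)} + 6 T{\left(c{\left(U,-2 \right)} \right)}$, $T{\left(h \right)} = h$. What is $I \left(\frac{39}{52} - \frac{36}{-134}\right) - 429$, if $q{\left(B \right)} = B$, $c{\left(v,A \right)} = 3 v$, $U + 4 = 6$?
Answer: $- \frac{26559}{67} \approx -396.4$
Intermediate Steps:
$U = 2$ ($U = -4 + 6 = 2$)
$I = 32$ ($I = -4 + 6 \cdot 3 \cdot 2 = -4 + 6 \cdot 6 = -4 + 36 = 32$)
$I \left(\frac{39}{52} - \frac{36}{-134}\right) - 429 = 32 \left(\frac{39}{52} - \frac{36}{-134}\right) - 429 = 32 \left(39 \cdot \frac{1}{52} - - \frac{18}{67}\right) - 429 = 32 \left(\frac{3}{4} + \frac{18}{67}\right) - 429 = 32 \cdot \frac{273}{268} - 429 = \frac{2184}{67} - 429 = - \frac{26559}{67}$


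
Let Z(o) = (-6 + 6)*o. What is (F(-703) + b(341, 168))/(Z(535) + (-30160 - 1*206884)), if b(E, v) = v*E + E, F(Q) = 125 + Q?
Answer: -57051/237044 ≈ -0.24068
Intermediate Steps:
b(E, v) = E + E*v (b(E, v) = E*v + E = E + E*v)
Z(o) = 0 (Z(o) = 0*o = 0)
(F(-703) + b(341, 168))/(Z(535) + (-30160 - 1*206884)) = ((125 - 703) + 341*(1 + 168))/(0 + (-30160 - 1*206884)) = (-578 + 341*169)/(0 + (-30160 - 206884)) = (-578 + 57629)/(0 - 237044) = 57051/(-237044) = 57051*(-1/237044) = -57051/237044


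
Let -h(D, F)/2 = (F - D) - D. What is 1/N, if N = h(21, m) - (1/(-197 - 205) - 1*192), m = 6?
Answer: 402/106129 ≈ 0.0037878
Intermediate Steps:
h(D, F) = -2*F + 4*D (h(D, F) = -2*((F - D) - D) = -2*(F - 2*D) = -2*F + 4*D)
N = 106129/402 (N = (-2*6 + 4*21) - (1/(-197 - 205) - 1*192) = (-12 + 84) - (1/(-402) - 192) = 72 - (-1/402 - 192) = 72 - 1*(-77185/402) = 72 + 77185/402 = 106129/402 ≈ 264.00)
1/N = 1/(106129/402) = 402/106129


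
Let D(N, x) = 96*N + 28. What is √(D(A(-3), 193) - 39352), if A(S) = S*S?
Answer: 2*I*√9615 ≈ 196.11*I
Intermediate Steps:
A(S) = S²
D(N, x) = 28 + 96*N
√(D(A(-3), 193) - 39352) = √((28 + 96*(-3)²) - 39352) = √((28 + 96*9) - 39352) = √((28 + 864) - 39352) = √(892 - 39352) = √(-38460) = 2*I*√9615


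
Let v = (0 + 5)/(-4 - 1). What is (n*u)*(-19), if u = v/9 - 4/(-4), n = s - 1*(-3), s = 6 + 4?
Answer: -1976/9 ≈ -219.56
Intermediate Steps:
s = 10
n = 13 (n = 10 - 1*(-3) = 10 + 3 = 13)
v = -1 (v = 5/(-5) = 5*(-1/5) = -1)
u = 8/9 (u = -1/9 - 4/(-4) = -1*1/9 - 4*(-1/4) = -1/9 + 1 = 8/9 ≈ 0.88889)
(n*u)*(-19) = (13*(8/9))*(-19) = (104/9)*(-19) = -1976/9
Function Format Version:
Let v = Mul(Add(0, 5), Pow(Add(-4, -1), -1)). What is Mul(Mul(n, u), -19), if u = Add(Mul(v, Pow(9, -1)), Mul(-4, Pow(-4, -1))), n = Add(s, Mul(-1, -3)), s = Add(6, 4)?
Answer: Rational(-1976, 9) ≈ -219.56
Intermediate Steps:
s = 10
n = 13 (n = Add(10, Mul(-1, -3)) = Add(10, 3) = 13)
v = -1 (v = Mul(5, Pow(-5, -1)) = Mul(5, Rational(-1, 5)) = -1)
u = Rational(8, 9) (u = Add(Mul(-1, Pow(9, -1)), Mul(-4, Pow(-4, -1))) = Add(Mul(-1, Rational(1, 9)), Mul(-4, Rational(-1, 4))) = Add(Rational(-1, 9), 1) = Rational(8, 9) ≈ 0.88889)
Mul(Mul(n, u), -19) = Mul(Mul(13, Rational(8, 9)), -19) = Mul(Rational(104, 9), -19) = Rational(-1976, 9)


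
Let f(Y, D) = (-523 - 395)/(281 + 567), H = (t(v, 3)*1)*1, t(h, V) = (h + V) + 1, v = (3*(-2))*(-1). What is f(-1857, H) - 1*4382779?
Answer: -1858298755/424 ≈ -4.3828e+6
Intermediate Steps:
v = 6 (v = -6*(-1) = 6)
t(h, V) = 1 + V + h (t(h, V) = (V + h) + 1 = 1 + V + h)
H = 10 (H = ((1 + 3 + 6)*1)*1 = (10*1)*1 = 10*1 = 10)
f(Y, D) = -459/424 (f(Y, D) = -918/848 = -918*1/848 = -459/424)
f(-1857, H) - 1*4382779 = -459/424 - 1*4382779 = -459/424 - 4382779 = -1858298755/424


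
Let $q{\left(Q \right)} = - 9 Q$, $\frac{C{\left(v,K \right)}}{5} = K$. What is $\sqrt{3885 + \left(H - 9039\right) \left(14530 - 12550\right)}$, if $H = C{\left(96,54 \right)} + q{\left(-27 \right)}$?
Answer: $i \sqrt{16877595} \approx 4108.2 i$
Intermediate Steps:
$C{\left(v,K \right)} = 5 K$
$H = 513$ ($H = 5 \cdot 54 - -243 = 270 + 243 = 513$)
$\sqrt{3885 + \left(H - 9039\right) \left(14530 - 12550\right)} = \sqrt{3885 + \left(513 - 9039\right) \left(14530 - 12550\right)} = \sqrt{3885 - 16881480} = \sqrt{-16877595} = i \sqrt{16877595}$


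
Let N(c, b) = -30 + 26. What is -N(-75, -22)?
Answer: 4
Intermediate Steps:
N(c, b) = -4
-N(-75, -22) = -1*(-4) = 4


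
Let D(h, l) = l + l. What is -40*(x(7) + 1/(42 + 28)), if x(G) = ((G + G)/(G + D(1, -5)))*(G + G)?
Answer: 54868/21 ≈ 2612.8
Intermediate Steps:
D(h, l) = 2*l
x(G) = 4*G**2/(-10 + G) (x(G) = ((G + G)/(G + 2*(-5)))*(G + G) = ((2*G)/(G - 10))*(2*G) = ((2*G)/(-10 + G))*(2*G) = (2*G/(-10 + G))*(2*G) = 4*G**2/(-10 + G))
-40*(x(7) + 1/(42 + 28)) = -40*(4*7**2/(-10 + 7) + 1/(42 + 28)) = -40*(4*49/(-3) + 1/70) = -40*(4*49*(-1/3) + 1/70) = -40*(-196/3 + 1/70) = -40*(-13717/210) = 54868/21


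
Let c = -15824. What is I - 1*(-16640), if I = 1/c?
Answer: 263311359/15824 ≈ 16640.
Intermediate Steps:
I = -1/15824 (I = 1/(-15824) = -1/15824 ≈ -6.3195e-5)
I - 1*(-16640) = -1/15824 - 1*(-16640) = -1/15824 + 16640 = 263311359/15824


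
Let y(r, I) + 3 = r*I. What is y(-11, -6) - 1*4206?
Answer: -4143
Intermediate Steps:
y(r, I) = -3 + I*r (y(r, I) = -3 + r*I = -3 + I*r)
y(-11, -6) - 1*4206 = (-3 - 6*(-11)) - 1*4206 = (-3 + 66) - 4206 = 63 - 4206 = -4143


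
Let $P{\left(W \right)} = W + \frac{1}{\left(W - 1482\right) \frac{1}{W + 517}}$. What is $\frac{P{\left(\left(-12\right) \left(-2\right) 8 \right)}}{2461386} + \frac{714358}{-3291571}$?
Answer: $- \frac{2267407983861079}{10451356542853740} \approx -0.21695$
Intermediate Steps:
$P{\left(W \right)} = W + \frac{517 + W}{-1482 + W}$ ($P{\left(W \right)} = W + \frac{1}{\left(-1482 + W\right) \frac{1}{517 + W}} = W + \frac{1}{\frac{1}{517 + W} \left(-1482 + W\right)} = W + \frac{517 + W}{-1482 + W}$)
$\frac{P{\left(\left(-12\right) \left(-2\right) 8 \right)}}{2461386} + \frac{714358}{-3291571} = \frac{\frac{1}{-1482 + \left(-12\right) \left(-2\right) 8} \left(517 + \left(\left(-12\right) \left(-2\right) 8\right)^{2} - 1481 \left(-12\right) \left(-2\right) 8\right)}{2461386} + \frac{714358}{-3291571} = \frac{517 + \left(24 \cdot 8\right)^{2} - 1481 \cdot 24 \cdot 8}{-1482 + 24 \cdot 8} \cdot \frac{1}{2461386} + 714358 \left(- \frac{1}{3291571}\right) = \frac{517 + 192^{2} - 284352}{-1482 + 192} \cdot \frac{1}{2461386} - \frac{714358}{3291571} = \frac{517 + 36864 - 284352}{-1290} \cdot \frac{1}{2461386} - \frac{714358}{3291571} = \left(- \frac{1}{1290}\right) \left(-246971\right) \frac{1}{2461386} - \frac{714358}{3291571} = \frac{246971}{1290} \cdot \frac{1}{2461386} - \frac{714358}{3291571} = \frac{246971}{3175187940} - \frac{714358}{3291571} = - \frac{2267407983861079}{10451356542853740}$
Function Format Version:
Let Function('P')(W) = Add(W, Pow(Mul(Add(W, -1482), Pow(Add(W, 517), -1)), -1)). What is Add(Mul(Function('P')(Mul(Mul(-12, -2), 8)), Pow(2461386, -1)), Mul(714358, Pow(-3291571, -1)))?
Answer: Rational(-2267407983861079, 10451356542853740) ≈ -0.21695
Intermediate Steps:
Function('P')(W) = Add(W, Mul(Pow(Add(-1482, W), -1), Add(517, W))) (Function('P')(W) = Add(W, Pow(Mul(Add(-1482, W), Pow(Add(517, W), -1)), -1)) = Add(W, Pow(Mul(Pow(Add(517, W), -1), Add(-1482, W)), -1)) = Add(W, Mul(Pow(Add(-1482, W), -1), Add(517, W))))
Add(Mul(Function('P')(Mul(Mul(-12, -2), 8)), Pow(2461386, -1)), Mul(714358, Pow(-3291571, -1))) = Add(Mul(Mul(Pow(Add(-1482, Mul(Mul(-12, -2), 8)), -1), Add(517, Pow(Mul(Mul(-12, -2), 8), 2), Mul(-1481, Mul(Mul(-12, -2), 8)))), Pow(2461386, -1)), Mul(714358, Pow(-3291571, -1))) = Add(Mul(Mul(Pow(Add(-1482, Mul(24, 8)), -1), Add(517, Pow(Mul(24, 8), 2), Mul(-1481, Mul(24, 8)))), Rational(1, 2461386)), Mul(714358, Rational(-1, 3291571))) = Add(Mul(Mul(Pow(Add(-1482, 192), -1), Add(517, Pow(192, 2), Mul(-1481, 192))), Rational(1, 2461386)), Rational(-714358, 3291571)) = Add(Mul(Mul(Pow(-1290, -1), Add(517, 36864, -284352)), Rational(1, 2461386)), Rational(-714358, 3291571)) = Add(Mul(Mul(Rational(-1, 1290), -246971), Rational(1, 2461386)), Rational(-714358, 3291571)) = Add(Mul(Rational(246971, 1290), Rational(1, 2461386)), Rational(-714358, 3291571)) = Add(Rational(246971, 3175187940), Rational(-714358, 3291571)) = Rational(-2267407983861079, 10451356542853740)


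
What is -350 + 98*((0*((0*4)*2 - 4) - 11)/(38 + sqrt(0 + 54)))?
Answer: -263732/695 + 1617*sqrt(6)/695 ≈ -373.77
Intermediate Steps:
-350 + 98*((0*((0*4)*2 - 4) - 11)/(38 + sqrt(0 + 54))) = -350 + 98*((0*(0*2 - 4) - 11)/(38 + sqrt(54))) = -350 + 98*((0*(0 - 4) - 11)/(38 + 3*sqrt(6))) = -350 + 98*((0*(-4) - 11)/(38 + 3*sqrt(6))) = -350 + 98*((0 - 11)/(38 + 3*sqrt(6))) = -350 + 98*(-11/(38 + 3*sqrt(6))) = -350 - 1078/(38 + 3*sqrt(6))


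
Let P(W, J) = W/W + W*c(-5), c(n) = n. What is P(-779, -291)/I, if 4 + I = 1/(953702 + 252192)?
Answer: -4698163024/4823575 ≈ -974.00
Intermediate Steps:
P(W, J) = 1 - 5*W (P(W, J) = W/W + W*(-5) = 1 - 5*W)
I = -4823575/1205894 (I = -4 + 1/(953702 + 252192) = -4 + 1/1205894 = -4823575/1205894 ≈ -4.0000)
P(-779, -291)/I = (1 - 5*(-779))/(-4823575/1205894) = (1 + 3895)*(-1205894/4823575) = 3896*(-1205894/4823575) = -4698163024/4823575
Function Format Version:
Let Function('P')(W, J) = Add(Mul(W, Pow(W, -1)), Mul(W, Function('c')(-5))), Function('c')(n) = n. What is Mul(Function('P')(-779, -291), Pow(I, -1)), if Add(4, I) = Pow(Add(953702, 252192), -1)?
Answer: Rational(-4698163024, 4823575) ≈ -974.00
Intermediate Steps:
Function('P')(W, J) = Add(1, Mul(-5, W)) (Function('P')(W, J) = Add(Mul(W, Pow(W, -1)), Mul(W, -5)) = Add(1, Mul(-5, W)))
I = Rational(-4823575, 1205894) (I = Add(-4, Pow(Add(953702, 252192), -1)) = Add(-4, Pow(1205894, -1)) = Add(-4, Rational(1, 1205894)) = Rational(-4823575, 1205894) ≈ -4.0000)
Mul(Function('P')(-779, -291), Pow(I, -1)) = Mul(Add(1, Mul(-5, -779)), Pow(Rational(-4823575, 1205894), -1)) = Mul(Add(1, 3895), Rational(-1205894, 4823575)) = Mul(3896, Rational(-1205894, 4823575)) = Rational(-4698163024, 4823575)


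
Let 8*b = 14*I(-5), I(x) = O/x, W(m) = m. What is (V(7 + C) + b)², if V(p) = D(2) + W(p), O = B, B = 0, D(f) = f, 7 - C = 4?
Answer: 144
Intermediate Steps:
C = 3 (C = 7 - 1*4 = 7 - 4 = 3)
O = 0
I(x) = 0 (I(x) = 0/x = 0)
b = 0 (b = (14*0)/8 = (⅛)*0 = 0)
V(p) = 2 + p
(V(7 + C) + b)² = ((2 + (7 + 3)) + 0)² = ((2 + 10) + 0)² = (12 + 0)² = 12² = 144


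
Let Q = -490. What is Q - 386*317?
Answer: -122852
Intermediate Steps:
Q - 386*317 = -490 - 386*317 = -490 - 122362 = -122852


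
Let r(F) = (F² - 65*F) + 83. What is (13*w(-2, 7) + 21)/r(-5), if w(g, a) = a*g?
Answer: -161/433 ≈ -0.37182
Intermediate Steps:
r(F) = 83 + F² - 65*F
(13*w(-2, 7) + 21)/r(-5) = (13*(7*(-2)) + 21)/(83 + (-5)² - 65*(-5)) = (13*(-14) + 21)/(83 + 25 + 325) = (-182 + 21)/433 = -161*1/433 = -161/433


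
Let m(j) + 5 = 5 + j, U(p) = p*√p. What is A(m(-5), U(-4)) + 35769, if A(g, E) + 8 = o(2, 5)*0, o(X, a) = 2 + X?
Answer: 35761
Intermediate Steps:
U(p) = p^(3/2)
m(j) = j (m(j) = -5 + (5 + j) = j)
A(g, E) = -8 (A(g, E) = -8 + (2 + 2)*0 = -8 + 4*0 = -8 + 0 = -8)
A(m(-5), U(-4)) + 35769 = -8 + 35769 = 35761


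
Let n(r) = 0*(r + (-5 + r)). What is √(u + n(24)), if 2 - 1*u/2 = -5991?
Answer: √11986 ≈ 109.48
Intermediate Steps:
u = 11986 (u = 4 - 2*(-5991) = 4 + 11982 = 11986)
n(r) = 0 (n(r) = 0*(-5 + 2*r) = 0)
√(u + n(24)) = √(11986 + 0) = √11986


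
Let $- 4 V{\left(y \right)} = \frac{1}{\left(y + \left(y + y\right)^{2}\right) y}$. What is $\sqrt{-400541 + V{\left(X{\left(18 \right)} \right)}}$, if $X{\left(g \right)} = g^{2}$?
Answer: $\frac{i \sqrt{282928659336174673}}{840456} \approx 632.88 i$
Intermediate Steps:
$V{\left(y \right)} = - \frac{1}{4 y \left(y + 4 y^{2}\right)}$ ($V{\left(y \right)} = - \frac{\frac{1}{y + \left(y + y\right)^{2}} \frac{1}{y}}{4} = - \frac{\frac{1}{y + \left(2 y\right)^{2}} \frac{1}{y}}{4} = - \frac{\frac{1}{y + 4 y^{2}} \frac{1}{y}}{4} = - \frac{\frac{1}{y} \frac{1}{y + 4 y^{2}}}{4} = - \frac{1}{4 y \left(y + 4 y^{2}\right)}$)
$\sqrt{-400541 + V{\left(X{\left(18 \right)} \right)}} = \sqrt{-400541 - \frac{1}{4 \cdot 104976 \left(1 + 4 \cdot 18^{2}\right)}} = \sqrt{-400541 - \frac{1}{4 \cdot 104976 \left(1 + 4 \cdot 324\right)}} = \sqrt{-400541 - \frac{1}{419904 \left(1 + 1296\right)}} = \sqrt{-400541 - \frac{1}{419904 \cdot 1297}} = \sqrt{-400541 - \frac{1}{419904} \cdot \frac{1}{1297}} = \sqrt{-400541 - \frac{1}{544615488}} = \sqrt{- \frac{218140832179009}{544615488}} = \frac{i \sqrt{282928659336174673}}{840456}$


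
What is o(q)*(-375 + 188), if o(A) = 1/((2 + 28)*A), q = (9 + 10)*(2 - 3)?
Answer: 187/570 ≈ 0.32807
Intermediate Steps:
q = -19 (q = 19*(-1) = -19)
o(A) = 1/(30*A)
o(q)*(-375 + 188) = ((1/30)/(-19))*(-375 + 188) = ((1/30)*(-1/19))*(-187) = -1/570*(-187) = 187/570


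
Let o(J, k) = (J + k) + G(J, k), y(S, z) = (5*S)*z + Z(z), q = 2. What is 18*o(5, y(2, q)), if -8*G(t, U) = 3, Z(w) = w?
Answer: 1917/4 ≈ 479.25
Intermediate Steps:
G(t, U) = -3/8 (G(t, U) = -⅛*3 = -3/8)
y(S, z) = z + 5*S*z (y(S, z) = (5*S)*z + z = 5*S*z + z = z + 5*S*z)
o(J, k) = -3/8 + J + k (o(J, k) = (J + k) - 3/8 = -3/8 + J + k)
18*o(5, y(2, q)) = 18*(-3/8 + 5 + 2*(1 + 5*2)) = 18*(-3/8 + 5 + 2*(1 + 10)) = 18*(-3/8 + 5 + 2*11) = 18*(-3/8 + 5 + 22) = 18*(213/8) = 1917/4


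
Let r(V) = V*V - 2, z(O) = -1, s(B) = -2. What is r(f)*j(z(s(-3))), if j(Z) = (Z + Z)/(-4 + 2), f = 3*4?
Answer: 142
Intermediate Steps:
f = 12
j(Z) = -Z (j(Z) = (2*Z)/(-2) = (2*Z)*(-½) = -Z)
r(V) = -2 + V² (r(V) = V² - 2 = -2 + V²)
r(f)*j(z(s(-3))) = (-2 + 12²)*(-1*(-1)) = (-2 + 144)*1 = 142*1 = 142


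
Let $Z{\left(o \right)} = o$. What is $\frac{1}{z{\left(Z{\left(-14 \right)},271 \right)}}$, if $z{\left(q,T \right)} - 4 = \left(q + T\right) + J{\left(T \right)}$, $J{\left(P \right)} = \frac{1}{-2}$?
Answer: $\frac{2}{521} \approx 0.0038388$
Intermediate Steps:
$J{\left(P \right)} = - \frac{1}{2}$
$z{\left(q,T \right)} = \frac{7}{2} + T + q$ ($z{\left(q,T \right)} = 4 - \left(\frac{1}{2} - T - q\right) = 4 + \left(- \frac{1}{2} + T + q\right) = \frac{7}{2} + T + q$)
$\frac{1}{z{\left(Z{\left(-14 \right)},271 \right)}} = \frac{1}{\frac{7}{2} + 271 - 14} = \frac{1}{\frac{521}{2}} = \frac{2}{521}$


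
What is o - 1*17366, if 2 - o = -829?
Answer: -16535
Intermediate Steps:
o = 831 (o = 2 - 1*(-829) = 2 + 829 = 831)
o - 1*17366 = 831 - 1*17366 = 831 - 17366 = -16535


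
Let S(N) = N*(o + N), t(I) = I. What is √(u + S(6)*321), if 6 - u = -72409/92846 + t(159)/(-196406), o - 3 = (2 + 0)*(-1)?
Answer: √280342285237341488945966/4558877869 ≈ 116.14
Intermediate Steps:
o = 1 (o = 3 + (2 + 0)*(-1) = 3 + 2*(-1) = 3 - 2 = 1)
u = 30912348356/4558877869 (u = 6 - (-72409/92846 + 159/(-196406)) = 6 - (-72409*1/92846 + 159*(-1/196406)) = 6 - (-72409/92846 - 159/196406) = 6 - 1*(-3559081142/4558877869) = 6 + 3559081142/4558877869 = 30912348356/4558877869 ≈ 6.7807)
S(N) = N*(1 + N)
√(u + S(6)*321) = √(30912348356/4558877869 + (6*(1 + 6))*321) = √(30912348356/4558877869 + (6*7)*321) = √(30912348356/4558877869 + 42*321) = √(30912348356/4558877869 + 13482) = √(61493703778214/4558877869) = √280342285237341488945966/4558877869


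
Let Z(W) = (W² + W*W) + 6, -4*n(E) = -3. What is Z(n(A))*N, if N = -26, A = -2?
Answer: -741/4 ≈ -185.25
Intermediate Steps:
n(E) = ¾ (n(E) = -¼*(-3) = ¾)
Z(W) = 6 + 2*W² (Z(W) = (W² + W²) + 6 = 2*W² + 6 = 6 + 2*W²)
Z(n(A))*N = (6 + 2*(¾)²)*(-26) = (6 + 2*(9/16))*(-26) = (6 + 9/8)*(-26) = (57/8)*(-26) = -741/4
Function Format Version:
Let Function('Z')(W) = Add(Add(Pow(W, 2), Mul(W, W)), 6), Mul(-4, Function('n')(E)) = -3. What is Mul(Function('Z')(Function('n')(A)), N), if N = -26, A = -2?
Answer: Rational(-741, 4) ≈ -185.25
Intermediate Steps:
Function('n')(E) = Rational(3, 4) (Function('n')(E) = Mul(Rational(-1, 4), -3) = Rational(3, 4))
Function('Z')(W) = Add(6, Mul(2, Pow(W, 2))) (Function('Z')(W) = Add(Add(Pow(W, 2), Pow(W, 2)), 6) = Add(Mul(2, Pow(W, 2)), 6) = Add(6, Mul(2, Pow(W, 2))))
Mul(Function('Z')(Function('n')(A)), N) = Mul(Add(6, Mul(2, Pow(Rational(3, 4), 2))), -26) = Mul(Add(6, Mul(2, Rational(9, 16))), -26) = Mul(Add(6, Rational(9, 8)), -26) = Mul(Rational(57, 8), -26) = Rational(-741, 4)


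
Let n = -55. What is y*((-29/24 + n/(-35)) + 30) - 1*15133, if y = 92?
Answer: -518263/42 ≈ -12340.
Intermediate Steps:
y*((-29/24 + n/(-35)) + 30) - 1*15133 = 92*((-29/24 - 55/(-35)) + 30) - 1*15133 = 92*((-29*1/24 - 55*(-1/35)) + 30) - 15133 = 92*((-29/24 + 11/7) + 30) - 15133 = 92*(61/168 + 30) - 15133 = 92*(5101/168) - 15133 = 117323/42 - 15133 = -518263/42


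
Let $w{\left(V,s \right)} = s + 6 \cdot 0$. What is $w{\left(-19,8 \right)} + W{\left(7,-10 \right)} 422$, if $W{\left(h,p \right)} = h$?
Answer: $2962$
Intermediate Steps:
$w{\left(V,s \right)} = s$ ($w{\left(V,s \right)} = s + 0 = s$)
$w{\left(-19,8 \right)} + W{\left(7,-10 \right)} 422 = 8 + 7 \cdot 422 = 8 + 2954 = 2962$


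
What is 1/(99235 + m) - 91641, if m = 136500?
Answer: -21602991134/235735 ≈ -91641.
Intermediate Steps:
1/(99235 + m) - 91641 = 1/(99235 + 136500) - 91641 = 1/235735 - 91641 = -21602991134/235735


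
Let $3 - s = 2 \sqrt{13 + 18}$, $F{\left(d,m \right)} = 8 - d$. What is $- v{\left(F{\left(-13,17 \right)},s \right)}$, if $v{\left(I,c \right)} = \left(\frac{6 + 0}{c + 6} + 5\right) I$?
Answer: $- \frac{3381}{43} + \frac{252 \sqrt{31}}{43} \approx -45.998$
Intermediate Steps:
$s = 3 - 2 \sqrt{31}$ ($s = 3 - 2 \sqrt{13 + 18} = 3 - 2 \sqrt{31} \approx -8.1355$)
$v{\left(I,c \right)} = I \left(5 + \frac{6}{6 + c}\right)$ ($v{\left(I,c \right)} = \left(\frac{6}{6 + c} + 5\right) I = \left(5 + \frac{6}{6 + c}\right) I = I \left(5 + \frac{6}{6 + c}\right)$)
$- v{\left(F{\left(-13,17 \right)},s \right)} = - \frac{\left(8 - -13\right) \left(36 + 5 \left(3 - 2 \sqrt{31}\right)\right)}{6 + \left(3 - 2 \sqrt{31}\right)} = - \frac{\left(8 + 13\right) \left(36 + \left(15 - 10 \sqrt{31}\right)\right)}{9 - 2 \sqrt{31}} = - \frac{21 \left(51 - 10 \sqrt{31}\right)}{9 - 2 \sqrt{31}}$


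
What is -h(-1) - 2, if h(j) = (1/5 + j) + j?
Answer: -1/5 ≈ -0.20000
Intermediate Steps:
h(j) = 1/5 + 2*j (h(j) = (1/5 + j) + j = 1/5 + 2*j)
-h(-1) - 2 = -(1/5 + 2*(-1)) - 2 = -(1/5 - 2) - 2 = -1*(-9/5) - 2 = 9/5 - 2 = -1/5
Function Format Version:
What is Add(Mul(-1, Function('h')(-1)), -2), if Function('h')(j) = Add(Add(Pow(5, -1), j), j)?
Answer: Rational(-1, 5) ≈ -0.20000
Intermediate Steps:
Function('h')(j) = Add(Rational(1, 5), Mul(2, j)) (Function('h')(j) = Add(Add(Rational(1, 5), j), j) = Add(Rational(1, 5), Mul(2, j)))
Add(Mul(-1, Function('h')(-1)), -2) = Add(Mul(-1, Add(Rational(1, 5), Mul(2, -1))), -2) = Add(Mul(-1, Add(Rational(1, 5), -2)), -2) = Add(Mul(-1, Rational(-9, 5)), -2) = Add(Rational(9, 5), -2) = Rational(-1, 5)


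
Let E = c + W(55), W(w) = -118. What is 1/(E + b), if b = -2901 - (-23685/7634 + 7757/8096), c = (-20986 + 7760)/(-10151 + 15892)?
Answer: -16128260192/48693787394019 ≈ -0.00033122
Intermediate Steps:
c = -13226/5741 ≈ -2.3038
b = -8143789711/2809312 (b = -2901 - (-23685*1/7634 + 7757*(1/8096)) = -2901 - (-23685/7634 + 7757/8096) = -2901 - 1*(-6024401/2809312) = -2901 + 6024401/2809312 = -8143789711/2809312 ≈ -2898.9)
E = -690664/5741 (E = -13226/5741 - 118 = -690664/5741 ≈ -120.30)
1/(E + b) = 1/(-690664/5741 - 8143789711/2809312) = 1/(-48693787394019/16128260192) = -16128260192/48693787394019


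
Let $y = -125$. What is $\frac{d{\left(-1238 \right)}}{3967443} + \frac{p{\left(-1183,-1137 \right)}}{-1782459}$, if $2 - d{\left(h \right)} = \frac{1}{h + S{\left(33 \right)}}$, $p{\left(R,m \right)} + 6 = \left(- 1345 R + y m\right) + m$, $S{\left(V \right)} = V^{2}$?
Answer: $- \frac{113770967955842}{117077651985357} \approx -0.97176$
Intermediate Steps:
$p{\left(R,m \right)} = -6 - 1345 R - 124 m$ ($p{\left(R,m \right)} = -6 + \left(\left(- 1345 R - 125 m\right) + m\right) = -6 - \left(124 m + 1345 R\right) = -6 - 1345 R - 124 m$)
$d{\left(h \right)} = 2 - \frac{1}{1089 + h}$ ($d{\left(h \right)} = 2 - \frac{1}{h + 33^{2}} = 2 - \frac{1}{h + 1089} = 2 - \frac{1}{1089 + h}$)
$\frac{d{\left(-1238 \right)}}{3967443} + \frac{p{\left(-1183,-1137 \right)}}{-1782459} = \frac{\frac{1}{1089 - 1238} \left(2177 + 2 \left(-1238\right)\right)}{3967443} + \frac{-6 - -1591135 - -140988}{-1782459} = \frac{2177 - 2476}{-149} \cdot \frac{1}{3967443} + \left(-6 + 1591135 + 140988\right) \left(- \frac{1}{1782459}\right) = \left(- \frac{1}{149}\right) \left(-299\right) \frac{1}{3967443} + 1732117 \left(- \frac{1}{1782459}\right) = \frac{299}{149} \cdot \frac{1}{3967443} - \frac{1732117}{1782459} = \frac{299}{591149007} - \frac{1732117}{1782459} = - \frac{113770967955842}{117077651985357}$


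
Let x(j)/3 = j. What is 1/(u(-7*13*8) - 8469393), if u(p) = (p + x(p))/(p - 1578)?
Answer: -1153/9765208673 ≈ -1.1807e-7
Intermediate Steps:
x(j) = 3*j
u(p) = 4*p/(-1578 + p) (u(p) = (p + 3*p)/(p - 1578) = (4*p)/(-1578 + p) = 4*p/(-1578 + p))
1/(u(-7*13*8) - 8469393) = 1/(4*(-7*13*8)/(-1578 - 7*13*8) - 8469393) = 1/(4*(-91*8)/(-1578 - 91*8) - 8469393) = 1/(4*(-728)/(-1578 - 728) - 8469393) = 1/(4*(-728)/(-2306) - 8469393) = 1/(4*(-728)*(-1/2306) - 8469393) = 1/(1456/1153 - 8469393) = 1/(-9765208673/1153) = -1153/9765208673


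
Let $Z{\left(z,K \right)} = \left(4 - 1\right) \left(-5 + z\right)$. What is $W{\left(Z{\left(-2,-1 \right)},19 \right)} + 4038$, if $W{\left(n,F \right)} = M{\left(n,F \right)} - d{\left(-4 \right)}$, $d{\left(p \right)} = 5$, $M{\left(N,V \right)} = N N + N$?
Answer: $4453$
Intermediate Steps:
$M{\left(N,V \right)} = N + N^{2}$ ($M{\left(N,V \right)} = N^{2} + N = N + N^{2}$)
$Z{\left(z,K \right)} = -15 + 3 z$ ($Z{\left(z,K \right)} = 3 \left(-5 + z\right) = -15 + 3 z$)
$W{\left(n,F \right)} = -5 + n \left(1 + n\right)$ ($W{\left(n,F \right)} = n \left(1 + n\right) - 5 = -5 + n \left(1 + n\right)$)
$W{\left(Z{\left(-2,-1 \right)},19 \right)} + 4038 = \left(-5 + \left(-15 + 3 \left(-2\right)\right) \left(1 + \left(-15 + 3 \left(-2\right)\right)\right)\right) + 4038 = \left(-5 + \left(-15 - 6\right) \left(1 - 21\right)\right) + 4038 = \left(-5 - 21 \left(1 - 21\right)\right) + 4038 = \left(-5 - -420\right) + 4038 = \left(-5 + 420\right) + 4038 = 415 + 4038 = 4453$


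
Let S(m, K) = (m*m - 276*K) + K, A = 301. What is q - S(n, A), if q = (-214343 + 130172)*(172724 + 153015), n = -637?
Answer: -27418100363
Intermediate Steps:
S(m, K) = m² - 275*K (S(m, K) = (m² - 276*K) + K = m² - 275*K)
q = -27417777369 (q = -84171*325739 = -27417777369)
q - S(n, A) = -27417777369 - ((-637)² - 275*301) = -27417777369 - (405769 - 82775) = -27417777369 - 1*322994 = -27417777369 - 322994 = -27418100363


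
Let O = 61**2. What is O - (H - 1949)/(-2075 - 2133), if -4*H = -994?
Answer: 31312535/8416 ≈ 3720.6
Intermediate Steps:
H = 497/2 (H = -1/4*(-994) = 497/2 ≈ 248.50)
O = 3721
O - (H - 1949)/(-2075 - 2133) = 3721 - (497/2 - 1949)/(-2075 - 2133) = 3721 - (-3401)/(2*(-4208)) = 3721 - (-3401)*(-1)/(2*4208) = 3721 - 1*3401/8416 = 3721 - 3401/8416 = 31312535/8416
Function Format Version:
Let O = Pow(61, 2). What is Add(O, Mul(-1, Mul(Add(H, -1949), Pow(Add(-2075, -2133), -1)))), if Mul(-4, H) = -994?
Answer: Rational(31312535, 8416) ≈ 3720.6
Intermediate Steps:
H = Rational(497, 2) (H = Mul(Rational(-1, 4), -994) = Rational(497, 2) ≈ 248.50)
O = 3721
Add(O, Mul(-1, Mul(Add(H, -1949), Pow(Add(-2075, -2133), -1)))) = Add(3721, Mul(-1, Mul(Add(Rational(497, 2), -1949), Pow(Add(-2075, -2133), -1)))) = Add(3721, Mul(-1, Mul(Rational(-3401, 2), Pow(-4208, -1)))) = Add(3721, Mul(-1, Mul(Rational(-3401, 2), Rational(-1, 4208)))) = Add(3721, Mul(-1, Rational(3401, 8416))) = Add(3721, Rational(-3401, 8416)) = Rational(31312535, 8416)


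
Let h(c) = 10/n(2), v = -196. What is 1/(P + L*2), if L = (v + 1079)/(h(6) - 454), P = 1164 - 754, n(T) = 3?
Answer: 676/274511 ≈ 0.0024626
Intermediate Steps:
h(c) = 10/3
P = 410
L = -2649/1352 (L = (-196 + 1079)/(10/3 - 454) = 883/(-1352/3) = 883*(-3/1352) = -2649/1352 ≈ -1.9593)
1/(P + L*2) = 1/(410 - 2649/1352*2) = 1/(410 - 2649/676) = 1/(274511/676) = 676/274511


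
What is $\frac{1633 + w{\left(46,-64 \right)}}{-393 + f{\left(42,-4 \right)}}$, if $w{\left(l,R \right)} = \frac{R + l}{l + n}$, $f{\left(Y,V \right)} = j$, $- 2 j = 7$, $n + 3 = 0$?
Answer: $- \frac{140402}{34099} \approx -4.1175$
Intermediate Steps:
$n = -3$ ($n = -3 + 0 = -3$)
$j = - \frac{7}{2}$ ($j = \left(- \frac{1}{2}\right) 7 = - \frac{7}{2} \approx -3.5$)
$f{\left(Y,V \right)} = - \frac{7}{2}$
$w{\left(l,R \right)} = \frac{R + l}{-3 + l}$ ($w{\left(l,R \right)} = \frac{R + l}{l - 3} = \frac{R + l}{-3 + l}$)
$\frac{1633 + w{\left(46,-64 \right)}}{-393 + f{\left(42,-4 \right)}} = \frac{1633 + \frac{-64 + 46}{-3 + 46}}{-393 - \frac{7}{2}} = \frac{1633 + \frac{1}{43} \left(-18\right)}{- \frac{793}{2}} = \left(1633 + \frac{1}{43} \left(-18\right)\right) \left(- \frac{2}{793}\right) = \left(1633 - \frac{18}{43}\right) \left(- \frac{2}{793}\right) = \frac{70201}{43} \left(- \frac{2}{793}\right) = - \frac{140402}{34099}$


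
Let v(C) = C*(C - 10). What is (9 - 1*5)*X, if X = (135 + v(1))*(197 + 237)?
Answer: 218736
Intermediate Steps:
v(C) = C*(-10 + C)
X = 54684 (X = (135 + 1*(-10 + 1))*(197 + 237) = (135 + 1*(-9))*434 = (135 - 9)*434 = 126*434 = 54684)
(9 - 1*5)*X = (9 - 1*5)*54684 = (9 - 5)*54684 = 4*54684 = 218736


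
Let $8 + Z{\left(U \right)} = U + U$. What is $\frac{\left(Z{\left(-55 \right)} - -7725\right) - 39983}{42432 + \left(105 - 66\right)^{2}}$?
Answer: $- \frac{10792}{14651} \approx -0.7366$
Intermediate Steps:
$Z{\left(U \right)} = -8 + 2 U$ ($Z{\left(U \right)} = -8 + \left(U + U\right) = -8 + 2 U$)
$\frac{\left(Z{\left(-55 \right)} - -7725\right) - 39983}{42432 + \left(105 - 66\right)^{2}} = \frac{\left(\left(-8 + 2 \left(-55\right)\right) - -7725\right) - 39983}{42432 + \left(105 - 66\right)^{2}} = \frac{\left(\left(-8 - 110\right) + 7725\right) - 39983}{42432 + 39^{2}} = \frac{\left(-118 + 7725\right) - 39983}{42432 + 1521} = \frac{7607 - 39983}{43953} = \left(-32376\right) \frac{1}{43953} = - \frac{10792}{14651}$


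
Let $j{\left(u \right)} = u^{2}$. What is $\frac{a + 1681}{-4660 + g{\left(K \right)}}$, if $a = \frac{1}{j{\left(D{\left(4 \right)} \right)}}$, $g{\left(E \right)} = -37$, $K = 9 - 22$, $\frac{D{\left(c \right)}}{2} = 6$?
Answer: $- \frac{242065}{676368} \approx -0.35789$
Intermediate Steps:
$D{\left(c \right)} = 12$ ($D{\left(c \right)} = 2 \cdot 6 = 12$)
$K = -13$
$a = \frac{1}{144}$ ($a = \frac{1}{12^{2}} = \frac{1}{144} \approx 0.0069444$)
$\frac{a + 1681}{-4660 + g{\left(K \right)}} = \frac{\frac{1}{144} + 1681}{-4660 - 37} = \frac{242065}{144 \left(-4697\right)} = \frac{242065}{144} \left(- \frac{1}{4697}\right) = - \frac{242065}{676368}$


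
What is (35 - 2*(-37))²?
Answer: 11881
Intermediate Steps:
(35 - 2*(-37))² = (35 + 74)² = 109² = 11881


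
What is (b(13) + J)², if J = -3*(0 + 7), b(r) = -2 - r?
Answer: 1296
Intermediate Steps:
J = -21 (J = -3*7 = -21)
(b(13) + J)² = ((-2 - 1*13) - 21)² = ((-2 - 13) - 21)² = (-15 - 21)² = (-36)² = 1296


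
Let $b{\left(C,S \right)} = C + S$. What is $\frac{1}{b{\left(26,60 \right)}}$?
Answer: $\frac{1}{86} \approx 0.011628$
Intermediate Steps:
$\frac{1}{b{\left(26,60 \right)}} = \frac{1}{26 + 60} = \frac{1}{86}$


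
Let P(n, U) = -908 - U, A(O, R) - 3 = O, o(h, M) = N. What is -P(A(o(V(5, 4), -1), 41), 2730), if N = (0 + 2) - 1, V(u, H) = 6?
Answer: 3638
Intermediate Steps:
N = 1 (N = 2 - 1 = 1)
o(h, M) = 1
A(O, R) = 3 + O
-P(A(o(V(5, 4), -1), 41), 2730) = -(-908 - 1*2730) = -(-908 - 2730) = -1*(-3638) = 3638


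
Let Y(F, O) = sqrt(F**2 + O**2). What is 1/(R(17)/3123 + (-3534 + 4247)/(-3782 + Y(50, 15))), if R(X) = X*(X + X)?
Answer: -161889861636/248785103 + 11589968295*sqrt(109)/248785103 ≈ -164.35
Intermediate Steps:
R(X) = 2*X**2 (R(X) = X*(2*X) = 2*X**2)
1/(R(17)/3123 + (-3534 + 4247)/(-3782 + Y(50, 15))) = 1/((2*17**2)/3123 + (-3534 + 4247)/(-3782 + sqrt(50**2 + 15**2))) = 1/((2*289)*(1/3123) + 713/(-3782 + sqrt(2500 + 225))) = 1/(578*(1/3123) + 713/(-3782 + sqrt(2725))) = 1/(578/3123 + 713/(-3782 + 5*sqrt(109)))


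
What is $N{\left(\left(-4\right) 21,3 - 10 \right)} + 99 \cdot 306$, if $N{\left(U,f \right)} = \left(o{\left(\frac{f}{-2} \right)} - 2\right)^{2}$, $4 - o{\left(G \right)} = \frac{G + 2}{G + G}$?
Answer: $\frac{5937913}{196} \approx 30295.0$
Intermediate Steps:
$o{\left(G \right)} = 4 - \frac{2 + G}{2 G}$ ($o{\left(G \right)} = 4 - \frac{G + 2}{G + G} = 4 - \frac{2 + G}{2 G}$)
$N{\left(U,f \right)} = \left(\frac{3}{2} + \frac{2}{f}\right)^{2}$ ($N{\left(U,f \right)} = \left(\left(\frac{7}{2} - \frac{1}{f \frac{1}{-2}}\right) - 2\right)^{2} = \left(\left(\frac{7}{2} - \frac{1}{f \left(- \frac{1}{2}\right)}\right) - 2\right)^{2} = \left(\left(\frac{7}{2} - \frac{1}{\left(- \frac{1}{2}\right) f}\right) - 2\right)^{2} = \left(\left(\frac{7}{2} - - \frac{2}{f}\right) - 2\right)^{2} = \left(\left(\frac{7}{2} + \frac{2}{f}\right) - 2\right)^{2} = \left(\frac{3}{2} + \frac{2}{f}\right)^{2}$)
$N{\left(\left(-4\right) 21,3 - 10 \right)} + 99 \cdot 306 = \frac{\left(4 + 3 \left(3 - 10\right)\right)^{2}}{4 \left(3 - 10\right)^{2}} + 99 \cdot 306 = \frac{\left(4 + 3 \left(3 - 10\right)\right)^{2}}{4 \left(3 - 10\right)^{2}} + 30294 = \frac{\left(4 + 3 \left(-7\right)\right)^{2}}{4 \cdot 49} + 30294 = \frac{1}{4} \cdot \frac{1}{49} \left(4 - 21\right)^{2} + 30294 = \frac{1}{4} \cdot \frac{1}{49} \left(-17\right)^{2} + 30294 = \frac{1}{4} \cdot \frac{1}{49} \cdot 289 + 30294 = \frac{289}{196} + 30294 = \frac{5937913}{196}$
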